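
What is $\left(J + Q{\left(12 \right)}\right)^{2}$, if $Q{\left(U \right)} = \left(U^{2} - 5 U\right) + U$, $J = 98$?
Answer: $37636$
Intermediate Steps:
$Q{\left(U \right)} = U^{2} - 4 U$
$\left(J + Q{\left(12 \right)}\right)^{2} = \left(98 + 12 \left(-4 + 12\right)\right)^{2} = \left(98 + 12 \cdot 8\right)^{2} = \left(98 + 96\right)^{2} = 194^{2} = 37636$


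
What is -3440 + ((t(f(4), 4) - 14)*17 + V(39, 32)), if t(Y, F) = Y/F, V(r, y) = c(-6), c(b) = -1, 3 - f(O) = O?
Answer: -14733/4 ≈ -3683.3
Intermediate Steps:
f(O) = 3 - O
V(r, y) = -1
-3440 + ((t(f(4), 4) - 14)*17 + V(39, 32)) = -3440 + (((3 - 1*4)/4 - 14)*17 - 1) = -3440 + (((3 - 4)*(¼) - 14)*17 - 1) = -3440 + ((-1*¼ - 14)*17 - 1) = -3440 + ((-¼ - 14)*17 - 1) = -3440 + (-57/4*17 - 1) = -3440 + (-969/4 - 1) = -3440 - 973/4 = -14733/4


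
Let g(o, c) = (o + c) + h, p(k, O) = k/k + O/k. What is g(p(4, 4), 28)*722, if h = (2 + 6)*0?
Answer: 21660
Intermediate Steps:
p(k, O) = 1 + O/k
h = 0 (h = 8*0 = 0)
g(o, c) = c + o (g(o, c) = (o + c) + 0 = (c + o) + 0 = c + o)
g(p(4, 4), 28)*722 = (28 + (4 + 4)/4)*722 = (28 + (¼)*8)*722 = (28 + 2)*722 = 30*722 = 21660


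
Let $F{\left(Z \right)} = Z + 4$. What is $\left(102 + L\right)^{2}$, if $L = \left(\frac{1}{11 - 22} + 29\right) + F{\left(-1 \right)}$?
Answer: $\frac{2169729}{121} \approx 17932.0$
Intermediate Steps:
$F{\left(Z \right)} = 4 + Z$
$L = \frac{351}{11}$ ($L = \left(\frac{1}{11 - 22} + 29\right) + \left(4 - 1\right) = \left(\frac{1}{-11} + 29\right) + 3 = \left(- \frac{1}{11} + 29\right) + 3 = \frac{318}{11} + 3 = \frac{351}{11} \approx 31.909$)
$\left(102 + L\right)^{2} = \left(102 + \frac{351}{11}\right)^{2} = \left(\frac{1473}{11}\right)^{2} = \frac{2169729}{121}$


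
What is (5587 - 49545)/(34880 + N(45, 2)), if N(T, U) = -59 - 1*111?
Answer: -21979/17355 ≈ -1.2664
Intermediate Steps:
N(T, U) = -170 (N(T, U) = -59 - 111 = -170)
(5587 - 49545)/(34880 + N(45, 2)) = (5587 - 49545)/(34880 - 170) = -43958/34710 = -43958*1/34710 = -21979/17355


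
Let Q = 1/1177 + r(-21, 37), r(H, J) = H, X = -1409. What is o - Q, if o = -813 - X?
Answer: 726208/1177 ≈ 617.00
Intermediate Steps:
o = 596 (o = -813 - 1*(-1409) = -813 + 1409 = 596)
Q = -24716/1177 (Q = 1/1177 - 21 = -24716/1177 ≈ -20.999)
o - Q = 596 - 1*(-24716/1177) = 596 + 24716/1177 = 726208/1177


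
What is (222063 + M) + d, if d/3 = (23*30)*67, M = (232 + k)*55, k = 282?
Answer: 389023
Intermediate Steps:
M = 28270 (M = (232 + 282)*55 = 514*55 = 28270)
d = 138690 (d = 3*((23*30)*67) = 3*(690*67) = 3*46230 = 138690)
(222063 + M) + d = (222063 + 28270) + 138690 = 250333 + 138690 = 389023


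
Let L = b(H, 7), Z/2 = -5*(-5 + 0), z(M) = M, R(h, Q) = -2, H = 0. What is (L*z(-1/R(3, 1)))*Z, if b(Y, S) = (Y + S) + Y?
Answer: 175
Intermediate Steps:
Z = 50 (Z = 2*(-5*(-5 + 0)) = 2*(-5*(-5)) = 2*25 = 50)
b(Y, S) = S + 2*Y (b(Y, S) = (S + Y) + Y = S + 2*Y)
L = 7 (L = 7 + 2*0 = 7 + 0 = 7)
(L*z(-1/R(3, 1)))*Z = (7*(-1/(-2)))*50 = (7*(-1*(-1/2)))*50 = (7*(1/2))*50 = (7/2)*50 = 175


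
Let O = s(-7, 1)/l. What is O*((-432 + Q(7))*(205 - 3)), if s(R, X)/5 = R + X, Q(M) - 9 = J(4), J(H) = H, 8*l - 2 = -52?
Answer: -2031312/5 ≈ -4.0626e+5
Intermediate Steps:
l = -25/4 (l = ¼ + (⅛)*(-52) = ¼ - 13/2 = -25/4 ≈ -6.2500)
Q(M) = 13 (Q(M) = 9 + 4 = 13)
s(R, X) = 5*R + 5*X (s(R, X) = 5*(R + X) = 5*R + 5*X)
O = 24/5 (O = (5*(-7) + 5*1)/(-25/4) = (-35 + 5)*(-4/25) = -30*(-4/25) = 24/5 ≈ 4.8000)
O*((-432 + Q(7))*(205 - 3)) = 24*((-432 + 13)*(205 - 3))/5 = 24*(-419*202)/5 = (24/5)*(-84638) = -2031312/5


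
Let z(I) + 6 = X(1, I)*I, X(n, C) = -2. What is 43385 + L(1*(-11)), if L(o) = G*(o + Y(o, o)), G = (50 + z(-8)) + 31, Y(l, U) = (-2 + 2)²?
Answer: 42384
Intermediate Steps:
z(I) = -6 - 2*I
Y(l, U) = 0 (Y(l, U) = 0² = 0)
G = 91 (G = (50 + (-6 - 2*(-8))) + 31 = (50 + (-6 + 16)) + 31 = (50 + 10) + 31 = 60 + 31 = 91)
L(o) = 91*o (L(o) = 91*(o + 0) = 91*o)
43385 + L(1*(-11)) = 43385 + 91*(1*(-11)) = 43385 + 91*(-11) = 43385 - 1001 = 42384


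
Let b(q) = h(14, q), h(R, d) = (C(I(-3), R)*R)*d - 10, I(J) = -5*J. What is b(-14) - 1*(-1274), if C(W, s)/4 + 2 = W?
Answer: -8928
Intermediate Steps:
C(W, s) = -8 + 4*W
h(R, d) = -10 + 52*R*d (h(R, d) = ((-8 + 4*(-5*(-3)))*R)*d - 10 = ((-8 + 4*15)*R)*d - 10 = ((-8 + 60)*R)*d - 10 = (52*R)*d - 10 = 52*R*d - 10 = -10 + 52*R*d)
b(q) = -10 + 728*q (b(q) = -10 + 52*14*q = -10 + 728*q)
b(-14) - 1*(-1274) = (-10 + 728*(-14)) - 1*(-1274) = (-10 - 10192) + 1274 = -10202 + 1274 = -8928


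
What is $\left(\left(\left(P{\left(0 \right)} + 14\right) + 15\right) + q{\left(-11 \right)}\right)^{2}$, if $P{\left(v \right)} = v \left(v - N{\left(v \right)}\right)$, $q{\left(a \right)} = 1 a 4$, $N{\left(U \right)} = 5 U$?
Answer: $225$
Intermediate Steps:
$q{\left(a \right)} = 4 a$ ($q{\left(a \right)} = a 4 = 4 a$)
$P{\left(v \right)} = - 4 v^{2}$ ($P{\left(v \right)} = v \left(v - 5 v\right) = v \left(- 4 v\right) = - 4 v^{2}$)
$\left(\left(\left(P{\left(0 \right)} + 14\right) + 15\right) + q{\left(-11 \right)}\right)^{2} = \left(\left(\left(- 4 \cdot 0^{2} + 14\right) + 15\right) + 4 \left(-11\right)\right)^{2} = \left(\left(\left(\left(-4\right) 0 + 14\right) + 15\right) - 44\right)^{2} = \left(\left(\left(0 + 14\right) + 15\right) - 44\right)^{2} = \left(\left(14 + 15\right) - 44\right)^{2} = \left(29 - 44\right)^{2} = \left(-15\right)^{2} = 225$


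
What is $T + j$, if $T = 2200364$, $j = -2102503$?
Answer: $97861$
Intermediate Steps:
$T + j = 2200364 - 2102503 = 97861$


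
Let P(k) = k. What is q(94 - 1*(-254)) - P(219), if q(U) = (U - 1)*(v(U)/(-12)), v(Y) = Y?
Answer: -10282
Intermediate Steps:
q(U) = -U*(-1 + U)/12 (q(U) = (U - 1)*(U/(-12)) = (-1 + U)*(U*(-1/12)) = (-1 + U)*(-U/12) = -U*(-1 + U)/12)
q(94 - 1*(-254)) - P(219) = (94 - 1*(-254))*(1 - (94 - 1*(-254)))/12 - 1*219 = (94 + 254)*(1 - (94 + 254))/12 - 219 = (1/12)*348*(1 - 1*348) - 219 = (1/12)*348*(1 - 348) - 219 = (1/12)*348*(-347) - 219 = -10063 - 219 = -10282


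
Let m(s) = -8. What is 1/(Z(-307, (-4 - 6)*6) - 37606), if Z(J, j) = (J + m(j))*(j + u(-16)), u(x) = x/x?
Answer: -1/19021 ≈ -5.2573e-5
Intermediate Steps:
u(x) = 1
Z(J, j) = (1 + j)*(-8 + J) (Z(J, j) = (J - 8)*(j + 1) = (-8 + J)*(1 + j) = (1 + j)*(-8 + J))
1/(Z(-307, (-4 - 6)*6) - 37606) = 1/((-8 - 307 - 8*(-4 - 6)*6 - 307*(-4 - 6)*6) - 37606) = 1/((-8 - 307 - (-80)*6 - (-3070)*6) - 37606) = 1/((-8 - 307 - 8*(-60) - 307*(-60)) - 37606) = 1/((-8 - 307 + 480 + 18420) - 37606) = 1/(18585 - 37606) = 1/(-19021) = -1/19021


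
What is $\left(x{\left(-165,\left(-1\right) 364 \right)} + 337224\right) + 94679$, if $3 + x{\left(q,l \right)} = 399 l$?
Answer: $286664$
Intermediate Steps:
$x{\left(q,l \right)} = -3 + 399 l$
$\left(x{\left(-165,\left(-1\right) 364 \right)} + 337224\right) + 94679 = \left(\left(-3 + 399 \left(\left(-1\right) 364\right)\right) + 337224\right) + 94679 = \left(\left(-3 + 399 \left(-364\right)\right) + 337224\right) + 94679 = \left(\left(-3 - 145236\right) + 337224\right) + 94679 = \left(-145239 + 337224\right) + 94679 = 191985 + 94679 = 286664$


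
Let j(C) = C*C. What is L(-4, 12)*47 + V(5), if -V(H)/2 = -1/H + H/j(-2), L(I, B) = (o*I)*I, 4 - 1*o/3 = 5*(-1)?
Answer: 203019/10 ≈ 20302.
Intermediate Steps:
j(C) = C**2
o = 27 (o = 12 - 15*(-1) = 12 - 3*(-5) = 12 + 15 = 27)
L(I, B) = 27*I**2 (L(I, B) = (27*I)*I = 27*I**2)
V(H) = 2/H - H/2 (V(H) = -2*(-1/H + H/((-2)**2)) = -2*(-1/H + H/4) = 2/H - H/2)
L(-4, 12)*47 + V(5) = (27*(-4)**2)*47 + (2/5 - 1/2*5) = (27*16)*47 + (2*(1/5) - 5/2) = 432*47 + (2/5 - 5/2) = 20304 - 21/10 = 203019/10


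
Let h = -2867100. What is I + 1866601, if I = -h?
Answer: 4733701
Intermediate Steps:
I = 2867100 (I = -1*(-2867100) = 2867100)
I + 1866601 = 2867100 + 1866601 = 4733701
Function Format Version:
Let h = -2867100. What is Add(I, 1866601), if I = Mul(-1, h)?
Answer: 4733701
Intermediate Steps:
I = 2867100 (I = Mul(-1, -2867100) = 2867100)
Add(I, 1866601) = Add(2867100, 1866601) = 4733701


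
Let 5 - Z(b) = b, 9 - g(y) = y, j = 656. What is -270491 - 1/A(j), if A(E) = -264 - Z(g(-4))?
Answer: -69245695/256 ≈ -2.7049e+5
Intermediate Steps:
g(y) = 9 - y
Z(b) = 5 - b
A(E) = -256 (A(E) = -264 - (5 - (9 - 1*(-4))) = -264 - (5 - (9 + 4)) = -264 - (5 - 1*13) = -264 - (5 - 13) = -264 - 1*(-8) = -264 + 8 = -256)
-270491 - 1/A(j) = -270491 - 1/(-256) = -270491 - 1*(-1/256) = -270491 + 1/256 = -69245695/256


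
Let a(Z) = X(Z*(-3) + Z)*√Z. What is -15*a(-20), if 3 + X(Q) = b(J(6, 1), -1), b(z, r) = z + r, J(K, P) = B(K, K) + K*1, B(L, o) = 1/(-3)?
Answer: -50*I*√5 ≈ -111.8*I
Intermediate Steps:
B(L, o) = -⅓
J(K, P) = -⅓ + K (J(K, P) = -⅓ + K*1 = -⅓ + K)
b(z, r) = r + z
X(Q) = 5/3 (X(Q) = -3 + (-1 + (-⅓ + 6)) = -3 + (-1 + 17/3) = -3 + 14/3 = 5/3)
a(Z) = 5*√Z/3
-15*a(-20) = -25*√(-20) = -25*2*I*√5 = -50*I*√5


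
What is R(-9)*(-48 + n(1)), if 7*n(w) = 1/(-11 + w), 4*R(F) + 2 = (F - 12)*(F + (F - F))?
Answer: -628507/280 ≈ -2244.7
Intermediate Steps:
R(F) = -½ + F*(-12 + F)/4 (R(F) = -½ + ((F - 12)*(F + (F - F)))/4 = -½ + ((-12 + F)*(F + 0))/4 = -½ + ((-12 + F)*F)/4 = -½ + (F*(-12 + F))/4 = -½ + F*(-12 + F)/4)
n(w) = 1/(7*(-11 + w))
R(-9)*(-48 + n(1)) = (-½ - 3*(-9) + (¼)*(-9)²)*(-48 + 1/(7*(-11 + 1))) = (-½ + 27 + (¼)*81)*(-48 + (⅐)/(-10)) = (-½ + 27 + 81/4)*(-48 + (⅐)*(-⅒)) = 187*(-48 - 1/70)/4 = (187/4)*(-3361/70) = -628507/280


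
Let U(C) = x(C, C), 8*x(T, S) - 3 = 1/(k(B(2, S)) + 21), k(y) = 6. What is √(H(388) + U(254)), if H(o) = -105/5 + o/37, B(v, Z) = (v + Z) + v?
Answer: I*√4494945/666 ≈ 3.1834*I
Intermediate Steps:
B(v, Z) = Z + 2*v (B(v, Z) = (Z + v) + v = Z + 2*v)
x(T, S) = 41/108 (x(T, S) = 3/8 + 1/(8*(6 + 21)) = 3/8 + (⅛)/27 = 3/8 + (⅛)*(1/27) = 3/8 + 1/216 = 41/108)
H(o) = -21 + o/37 (H(o) = -105*⅕ + o*(1/37) = -21 + o/37)
U(C) = 41/108
√(H(388) + U(254)) = √((-21 + (1/37)*388) + 41/108) = √((-21 + 388/37) + 41/108) = √(-389/37 + 41/108) = √(-40495/3996) = I*√4494945/666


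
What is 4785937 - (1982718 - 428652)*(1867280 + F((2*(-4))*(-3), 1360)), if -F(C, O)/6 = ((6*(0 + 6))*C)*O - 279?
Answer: 8052065194813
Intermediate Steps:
F(C, O) = 1674 - 216*C*O (F(C, O) = -6*(((6*(0 + 6))*C)*O - 279) = -6*(((6*6)*C)*O - 279) = -6*((36*C)*O - 279) = -6*(36*C*O - 279) = -6*(-279 + 36*C*O) = 1674 - 216*C*O)
4785937 - (1982718 - 428652)*(1867280 + F((2*(-4))*(-3), 1360)) = 4785937 - (1982718 - 428652)*(1867280 + (1674 - 216*(2*(-4))*(-3)*1360)) = 4785937 - 1554066*(1867280 + (1674 - 216*(-8*(-3))*1360)) = 4785937 - 1554066*(1867280 + (1674 - 216*24*1360)) = 4785937 - 1554066*(1867280 + (1674 - 7050240)) = 4785937 - 1554066*(1867280 - 7048566) = 4785937 - 1554066*(-5181286) = 4785937 - 1*(-8052060408876) = 4785937 + 8052060408876 = 8052065194813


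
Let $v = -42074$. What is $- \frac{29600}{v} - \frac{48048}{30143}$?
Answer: $- \frac{564669376}{634118291} \approx -0.89048$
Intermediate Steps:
$- \frac{29600}{v} - \frac{48048}{30143} = - \frac{29600}{-42074} - \frac{48048}{30143} = \left(-29600\right) \left(- \frac{1}{42074}\right) - \frac{48048}{30143} = \frac{14800}{21037} - \frac{48048}{30143} = - \frac{564669376}{634118291}$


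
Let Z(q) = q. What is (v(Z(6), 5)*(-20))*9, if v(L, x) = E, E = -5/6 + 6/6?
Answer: -30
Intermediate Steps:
E = 1/6 (E = -5*1/6 + 6*(1/6) = -5/6 + 1 = 1/6 ≈ 0.16667)
v(L, x) = 1/6
(v(Z(6), 5)*(-20))*9 = ((1/6)*(-20))*9 = -10/3*9 = -30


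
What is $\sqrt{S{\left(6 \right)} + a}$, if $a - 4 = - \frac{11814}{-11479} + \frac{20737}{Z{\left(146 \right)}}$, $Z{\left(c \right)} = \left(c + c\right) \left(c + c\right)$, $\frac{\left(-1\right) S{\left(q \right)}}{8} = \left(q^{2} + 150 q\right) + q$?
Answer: $\frac{i \sqrt{84607868421300367}}{3351868} \approx 86.78 i$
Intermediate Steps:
$S{\left(q \right)} = - 1208 q - 8 q^{2}$ ($S{\left(q \right)} = - 8 \left(\left(q^{2} + 150 q\right) + q\right) = - 8 \left(q^{2} + 151 q\right) = - 1208 q - 8 q^{2}$)
$Z{\left(c \right)} = 4 c^{2}$ ($Z{\left(c \right)} = 2 c 2 c = 4 c^{2}$)
$a = \frac{5160330743}{978745456}$ ($a = 4 + \left(- \frac{11814}{-11479} + \frac{20737}{4 \cdot 146^{2}}\right) = 4 + \left(\left(-11814\right) \left(- \frac{1}{11479}\right) + \frac{20737}{4 \cdot 21316}\right) = 4 + \left(\frac{11814}{11479} + \frac{20737}{85264}\right) = 4 + \frac{1245348919}{978745456} = \frac{5160330743}{978745456} \approx 5.2724$)
$\sqrt{S{\left(6 \right)} + a} = \sqrt{\left(-8\right) 6 \left(151 + 6\right) + \frac{5160330743}{978745456}} = \sqrt{\left(-8\right) 6 \cdot 157 + \frac{5160330743}{978745456}} = \sqrt{-7536 + \frac{5160330743}{978745456}} = \sqrt{- \frac{7370665425673}{978745456}} = \frac{i \sqrt{84607868421300367}}{3351868}$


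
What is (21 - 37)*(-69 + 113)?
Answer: -704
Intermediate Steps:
(21 - 37)*(-69 + 113) = -16*44 = -704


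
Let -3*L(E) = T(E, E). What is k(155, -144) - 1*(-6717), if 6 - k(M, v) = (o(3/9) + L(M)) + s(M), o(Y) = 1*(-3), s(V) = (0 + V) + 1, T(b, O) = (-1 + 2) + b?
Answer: 6622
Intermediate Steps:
T(b, O) = 1 + b
L(E) = -1/3 - E/3 (L(E) = -(1 + E)/3 = -1/3 - E/3)
s(V) = 1 + V (s(V) = V + 1 = 1 + V)
o(Y) = -3
k(M, v) = 25/3 - 2*M/3 (k(M, v) = 6 - ((-3 + (-1/3 - M/3)) + (1 + M)) = 6 - ((-10/3 - M/3) + (1 + M)) = 6 - (-7/3 + 2*M/3) = 6 + (7/3 - 2*M/3) = 25/3 - 2*M/3)
k(155, -144) - 1*(-6717) = (25/3 - 2/3*155) - 1*(-6717) = (25/3 - 310/3) + 6717 = -95 + 6717 = 6622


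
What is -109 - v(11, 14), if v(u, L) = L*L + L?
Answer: -319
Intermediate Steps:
v(u, L) = L + L² (v(u, L) = L² + L = L + L²)
-109 - v(11, 14) = -109 - 14*(1 + 14) = -109 - 14*15 = -109 - 1*210 = -109 - 210 = -319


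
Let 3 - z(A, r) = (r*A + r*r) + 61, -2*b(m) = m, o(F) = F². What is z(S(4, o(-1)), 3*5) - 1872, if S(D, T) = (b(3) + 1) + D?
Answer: -4415/2 ≈ -2207.5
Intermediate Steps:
b(m) = -m/2
S(D, T) = -½ + D (S(D, T) = (-½*3 + 1) + D = (-3/2 + 1) + D = -½ + D)
z(A, r) = -58 - r² - A*r (z(A, r) = 3 - ((r*A + r*r) + 61) = 3 - ((A*r + r²) + 61) = 3 - ((r² + A*r) + 61) = 3 - (61 + r² + A*r) = 3 + (-61 - r² - A*r) = -58 - r² - A*r)
z(S(4, o(-1)), 3*5) - 1872 = (-58 - (3*5)² - (-½ + 4)*3*5) - 1872 = (-58 - 1*15² - 1*7/2*15) - 1872 = (-58 - 1*225 - 105/2) - 1872 = (-58 - 225 - 105/2) - 1872 = -671/2 - 1872 = -4415/2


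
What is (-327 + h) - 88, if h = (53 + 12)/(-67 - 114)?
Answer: -75180/181 ≈ -415.36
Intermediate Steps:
h = -65/181 (h = 65/(-181) = 65*(-1/181) = -65/181 ≈ -0.35912)
(-327 + h) - 88 = (-327 - 65/181) - 88 = -59252/181 - 88 = -75180/181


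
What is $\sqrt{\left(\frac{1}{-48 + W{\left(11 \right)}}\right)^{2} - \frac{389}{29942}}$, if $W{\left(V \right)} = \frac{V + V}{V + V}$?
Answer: $\frac{9 i \sqrt{306576138}}{1407274} \approx 0.11198 i$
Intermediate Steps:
$W{\left(V \right)} = 1$ ($W{\left(V \right)} = \frac{2 V}{2 V} = 2 V \frac{1}{2 V} = 1$)
$\sqrt{\left(\frac{1}{-48 + W{\left(11 \right)}}\right)^{2} - \frac{389}{29942}} = \sqrt{\left(\frac{1}{-48 + 1}\right)^{2} - \frac{389}{29942}} = \sqrt{\left(\frac{1}{-47}\right)^{2} - \frac{389}{29942}} = \sqrt{\left(- \frac{1}{47}\right)^{2} - \frac{389}{29942}} = \sqrt{\frac{1}{2209} - \frac{389}{29942}} = \sqrt{- \frac{829359}{66141878}} = \frac{9 i \sqrt{306576138}}{1407274}$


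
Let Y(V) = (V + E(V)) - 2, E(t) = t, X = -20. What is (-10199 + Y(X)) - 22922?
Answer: -33163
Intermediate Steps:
Y(V) = -2 + 2*V (Y(V) = (V + V) - 2 = 2*V - 2 = -2 + 2*V)
(-10199 + Y(X)) - 22922 = (-10199 + (-2 + 2*(-20))) - 22922 = (-10199 + (-2 - 40)) - 22922 = (-10199 - 42) - 22922 = -10241 - 22922 = -33163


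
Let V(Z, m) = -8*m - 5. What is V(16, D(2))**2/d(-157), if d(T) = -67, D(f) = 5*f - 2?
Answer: -4761/67 ≈ -71.060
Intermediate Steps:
D(f) = -2 + 5*f
V(Z, m) = -5 - 8*m
V(16, D(2))**2/d(-157) = (-5 - 8*(-2 + 5*2))**2/(-67) = (-5 - 8*(-2 + 10))**2*(-1/67) = (-5 - 8*8)**2*(-1/67) = (-5 - 64)**2*(-1/67) = (-69)**2*(-1/67) = 4761*(-1/67) = -4761/67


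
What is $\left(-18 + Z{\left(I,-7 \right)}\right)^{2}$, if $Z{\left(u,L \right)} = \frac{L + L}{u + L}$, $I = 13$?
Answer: $\frac{3721}{9} \approx 413.44$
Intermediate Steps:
$Z{\left(u,L \right)} = \frac{2 L}{L + u}$
$\left(-18 + Z{\left(I,-7 \right)}\right)^{2} = \left(-18 + 2 \left(-7\right) \frac{1}{-7 + 13}\right)^{2} = \left(-18 + 2 \left(-7\right) \frac{1}{6}\right)^{2} = \left(-18 - \frac{7}{3}\right)^{2} = \left(- \frac{61}{3}\right)^{2} = \frac{3721}{9}$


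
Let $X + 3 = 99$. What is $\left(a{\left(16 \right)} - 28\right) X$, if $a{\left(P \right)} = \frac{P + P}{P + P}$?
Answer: $-2592$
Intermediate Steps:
$a{\left(P \right)} = 1$ ($a{\left(P \right)} = \frac{2 P}{2 P} = 2 P \frac{1}{2 P} = 1$)
$X = 96$ ($X = -3 + 99 = 96$)
$\left(a{\left(16 \right)} - 28\right) X = \left(1 - 28\right) 96 = \left(-27\right) 96 = -2592$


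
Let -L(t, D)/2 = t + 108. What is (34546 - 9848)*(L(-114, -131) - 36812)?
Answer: -908886400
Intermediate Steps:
L(t, D) = -216 - 2*t (L(t, D) = -2*(t + 108) = -2*(108 + t) = -216 - 2*t)
(34546 - 9848)*(L(-114, -131) - 36812) = (34546 - 9848)*((-216 - 2*(-114)) - 36812) = 24698*((-216 + 228) - 36812) = 24698*(12 - 36812) = 24698*(-36800) = -908886400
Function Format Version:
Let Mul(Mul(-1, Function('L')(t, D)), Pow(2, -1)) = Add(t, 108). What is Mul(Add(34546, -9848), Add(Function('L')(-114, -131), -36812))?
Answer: -908886400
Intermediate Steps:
Function('L')(t, D) = Add(-216, Mul(-2, t)) (Function('L')(t, D) = Mul(-2, Add(t, 108)) = Mul(-2, Add(108, t)) = Add(-216, Mul(-2, t)))
Mul(Add(34546, -9848), Add(Function('L')(-114, -131), -36812)) = Mul(Add(34546, -9848), Add(Add(-216, Mul(-2, -114)), -36812)) = Mul(24698, Add(Add(-216, 228), -36812)) = Mul(24698, Add(12, -36812)) = Mul(24698, -36800) = -908886400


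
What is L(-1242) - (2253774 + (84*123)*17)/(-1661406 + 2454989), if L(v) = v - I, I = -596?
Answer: -515084036/793583 ≈ -649.06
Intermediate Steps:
L(v) = 596 + v (L(v) = v - 1*(-596) = v + 596 = 596 + v)
L(-1242) - (2253774 + (84*123)*17)/(-1661406 + 2454989) = (596 - 1242) - (2253774 + (84*123)*17)/(-1661406 + 2454989) = -646 - (2253774 + 10332*17)/793583 = -646 - (2253774 + 175644)/793583 = -646 - 2429418/793583 = -515084036/793583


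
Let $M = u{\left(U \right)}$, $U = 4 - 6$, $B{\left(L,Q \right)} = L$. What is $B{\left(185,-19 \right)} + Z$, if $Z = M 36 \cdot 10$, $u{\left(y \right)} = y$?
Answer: $-535$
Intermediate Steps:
$U = -2$ ($U = 4 - 6 = -2$)
$M = -2$
$Z = -720$ ($Z = \left(-2\right) 36 \cdot 10 = \left(-72\right) 10 = -720$)
$B{\left(185,-19 \right)} + Z = 185 - 720 = -535$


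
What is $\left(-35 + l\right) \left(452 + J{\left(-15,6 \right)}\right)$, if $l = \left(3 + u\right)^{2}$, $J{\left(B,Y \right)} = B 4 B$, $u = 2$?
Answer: $-13520$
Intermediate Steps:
$J{\left(B,Y \right)} = 4 B^{2}$ ($J{\left(B,Y \right)} = 4 B B = 4 B^{2}$)
$l = 25$ ($l = \left(3 + 2\right)^{2} = 5^{2} = 25$)
$\left(-35 + l\right) \left(452 + J{\left(-15,6 \right)}\right) = \left(-35 + 25\right) \left(452 + 4 \left(-15\right)^{2}\right) = - 10 \left(452 + 4 \cdot 225\right) = - 10 \left(452 + 900\right) = \left(-10\right) 1352 = -13520$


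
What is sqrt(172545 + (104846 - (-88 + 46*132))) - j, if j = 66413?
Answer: -66413 + sqrt(271407) ≈ -65892.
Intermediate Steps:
sqrt(172545 + (104846 - (-88 + 46*132))) - j = sqrt(172545 + (104846 - (-88 + 46*132))) - 1*66413 = sqrt(172545 + (104846 - (-88 + 6072))) - 66413 = sqrt(172545 + (104846 - 1*5984)) - 66413 = sqrt(172545 + (104846 - 5984)) - 66413 = sqrt(172545 + 98862) - 66413 = sqrt(271407) - 66413 = -66413 + sqrt(271407)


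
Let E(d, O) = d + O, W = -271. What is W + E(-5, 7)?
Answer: -269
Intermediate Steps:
E(d, O) = O + d
W + E(-5, 7) = -271 + (7 - 5) = -271 + 2 = -269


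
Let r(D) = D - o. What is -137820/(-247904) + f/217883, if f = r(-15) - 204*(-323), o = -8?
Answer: 11590447525/13503516808 ≈ 0.85833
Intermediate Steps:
r(D) = 8 + D (r(D) = D - 1*(-8) = D + 8 = 8 + D)
f = 65885 (f = (8 - 15) - 204*(-323) = -7 + 65892 = 65885)
-137820/(-247904) + f/217883 = -137820/(-247904) + 65885/217883 = -137820*(-1/247904) + 65885*(1/217883) = 34455/61976 + 65885/217883 = 11590447525/13503516808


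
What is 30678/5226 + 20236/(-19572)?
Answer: 20611520/4261803 ≈ 4.8363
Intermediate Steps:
30678/5226 + 20236/(-19572) = 30678*(1/5226) + 20236*(-1/19572) = 5113/871 - 5059/4893 = 20611520/4261803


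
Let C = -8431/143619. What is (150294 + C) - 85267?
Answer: 9339104282/143619 ≈ 65027.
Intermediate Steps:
C = -8431/143619 (C = -8431*1/143619 = -8431/143619 ≈ -0.058704)
(150294 + C) - 85267 = (150294 - 8431/143619) - 85267 = 21585065555/143619 - 85267 = 9339104282/143619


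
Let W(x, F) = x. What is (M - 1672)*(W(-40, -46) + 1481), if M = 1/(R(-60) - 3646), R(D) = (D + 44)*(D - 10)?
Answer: -6086024593/2526 ≈ -2.4094e+6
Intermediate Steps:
R(D) = (-10 + D)*(44 + D) (R(D) = (44 + D)*(-10 + D) = (-10 + D)*(44 + D))
M = -1/2526 (M = 1/((-440 + (-60)**2 + 34*(-60)) - 3646) = 1/((-440 + 3600 - 2040) - 3646) = 1/(1120 - 3646) = 1/(-2526) = -1/2526 ≈ -0.00039588)
(M - 1672)*(W(-40, -46) + 1481) = (-1/2526 - 1672)*(-40 + 1481) = -4223473/2526*1441 = -6086024593/2526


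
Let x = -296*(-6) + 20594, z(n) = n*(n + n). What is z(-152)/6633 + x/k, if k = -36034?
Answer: 758339431/119506761 ≈ 6.3456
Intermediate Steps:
z(n) = 2*n² (z(n) = n*(2*n) = 2*n²)
x = 22370 (x = 1776 + 20594 = 22370)
z(-152)/6633 + x/k = (2*(-152)²)/6633 + 22370/(-36034) = (2*23104)*(1/6633) + 22370*(-1/36034) = 46208*(1/6633) - 11185/18017 = 46208/6633 - 11185/18017 = 758339431/119506761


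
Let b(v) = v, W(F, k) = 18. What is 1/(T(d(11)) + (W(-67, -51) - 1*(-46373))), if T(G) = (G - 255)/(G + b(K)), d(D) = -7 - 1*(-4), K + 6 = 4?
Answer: 5/232213 ≈ 2.1532e-5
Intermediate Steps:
K = -2 (K = -6 + 4 = -2)
d(D) = -3 (d(D) = -7 + 4 = -3)
T(G) = (-255 + G)/(-2 + G) (T(G) = (G - 255)/(G - 2) = (-255 + G)/(-2 + G))
1/(T(d(11)) + (W(-67, -51) - 1*(-46373))) = 1/((-255 - 3)/(-2 - 3) + (18 - 1*(-46373))) = 1/(-258/(-5) + (18 + 46373)) = 1/(-⅕*(-258) + 46391) = 1/(258/5 + 46391) = 1/(232213/5) = 5/232213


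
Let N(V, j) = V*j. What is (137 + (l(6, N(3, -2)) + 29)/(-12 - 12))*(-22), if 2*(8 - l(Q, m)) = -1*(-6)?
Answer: -17897/6 ≈ -2982.8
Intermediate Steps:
l(Q, m) = 5 (l(Q, m) = 8 - (-1)*(-6)/2 = 8 - ½*6 = 8 - 3 = 5)
(137 + (l(6, N(3, -2)) + 29)/(-12 - 12))*(-22) = (137 + (5 + 29)/(-12 - 12))*(-22) = (137 + 34/(-24))*(-22) = (137 + 34*(-1/24))*(-22) = (137 - 17/12)*(-22) = (1627/12)*(-22) = -17897/6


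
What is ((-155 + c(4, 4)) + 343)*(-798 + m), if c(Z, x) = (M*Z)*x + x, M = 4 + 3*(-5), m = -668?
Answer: -23456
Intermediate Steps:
M = -11 (M = 4 - 15 = -11)
c(Z, x) = x - 11*Z*x (c(Z, x) = (-11*Z)*x + x = -11*Z*x + x = x - 11*Z*x)
((-155 + c(4, 4)) + 343)*(-798 + m) = ((-155 + 4*(1 - 11*4)) + 343)*(-798 - 668) = ((-155 + 4*(1 - 44)) + 343)*(-1466) = ((-155 + 4*(-43)) + 343)*(-1466) = ((-155 - 172) + 343)*(-1466) = (-327 + 343)*(-1466) = 16*(-1466) = -23456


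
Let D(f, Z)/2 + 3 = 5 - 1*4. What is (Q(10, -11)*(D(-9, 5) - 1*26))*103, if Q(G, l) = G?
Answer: -30900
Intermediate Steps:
D(f, Z) = -4 (D(f, Z) = -6 + 2*(5 - 1*4) = -6 + 2*(5 - 4) = -6 + 2*1 = -6 + 2 = -4)
(Q(10, -11)*(D(-9, 5) - 1*26))*103 = (10*(-4 - 1*26))*103 = (10*(-4 - 26))*103 = (10*(-30))*103 = -300*103 = -30900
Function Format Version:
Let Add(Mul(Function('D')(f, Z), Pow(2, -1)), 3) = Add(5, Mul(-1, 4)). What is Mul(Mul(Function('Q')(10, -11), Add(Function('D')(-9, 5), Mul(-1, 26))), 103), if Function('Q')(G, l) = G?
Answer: -30900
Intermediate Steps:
Function('D')(f, Z) = -4 (Function('D')(f, Z) = Add(-6, Mul(2, Add(5, Mul(-1, 4)))) = Add(-6, Mul(2, Add(5, -4))) = Add(-6, Mul(2, 1)) = Add(-6, 2) = -4)
Mul(Mul(Function('Q')(10, -11), Add(Function('D')(-9, 5), Mul(-1, 26))), 103) = Mul(Mul(10, Add(-4, Mul(-1, 26))), 103) = Mul(Mul(10, Add(-4, -26)), 103) = Mul(Mul(10, -30), 103) = Mul(-300, 103) = -30900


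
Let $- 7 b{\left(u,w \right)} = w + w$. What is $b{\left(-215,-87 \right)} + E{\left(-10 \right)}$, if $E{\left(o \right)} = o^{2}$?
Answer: $\frac{874}{7} \approx 124.86$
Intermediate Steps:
$b{\left(u,w \right)} = - \frac{2 w}{7}$ ($b{\left(u,w \right)} = - \frac{w + w}{7} = - \frac{2 w}{7}$)
$b{\left(-215,-87 \right)} + E{\left(-10 \right)} = \left(- \frac{2}{7}\right) \left(-87\right) + \left(-10\right)^{2} = \frac{174}{7} + 100 = \frac{874}{7}$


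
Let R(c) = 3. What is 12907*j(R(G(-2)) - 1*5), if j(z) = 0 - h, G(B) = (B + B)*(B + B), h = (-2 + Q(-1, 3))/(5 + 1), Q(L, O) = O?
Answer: -12907/6 ≈ -2151.2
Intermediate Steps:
h = ⅙ (h = (-2 + 3)/(5 + 1) = 1/6 = 1*(⅙) = ⅙ ≈ 0.16667)
G(B) = 4*B² (G(B) = (2*B)*(2*B) = 4*B²)
j(z) = -⅙ (j(z) = 0 - 1*⅙ = 0 - ⅙ = -⅙)
12907*j(R(G(-2)) - 1*5) = 12907*(-⅙) = -12907/6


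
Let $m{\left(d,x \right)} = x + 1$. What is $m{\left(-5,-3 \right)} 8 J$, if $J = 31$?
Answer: $-496$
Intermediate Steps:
$m{\left(d,x \right)} = 1 + x$
$m{\left(-5,-3 \right)} 8 J = \left(1 - 3\right) 8 \cdot 31 = \left(-2\right) 8 \cdot 31 = \left(-16\right) 31 = -496$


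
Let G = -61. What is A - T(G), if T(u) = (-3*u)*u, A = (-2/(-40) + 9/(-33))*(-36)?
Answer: 614406/55 ≈ 11171.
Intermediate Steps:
A = 441/55 (A = (-2*(-1/40) + 9*(-1/33))*(-36) = (1/20 - 3/11)*(-36) = -49/220*(-36) = 441/55 ≈ 8.0182)
T(u) = -3*u²
A - T(G) = 441/55 - (-3)*(-61)² = 441/55 - (-3)*3721 = 441/55 - 1*(-11163) = 441/55 + 11163 = 614406/55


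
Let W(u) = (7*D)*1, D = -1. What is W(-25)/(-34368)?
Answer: 7/34368 ≈ 0.00020368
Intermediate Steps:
W(u) = -7 (W(u) = (7*(-1))*1 = -7*1 = -7)
W(-25)/(-34368) = -7/(-34368) = -7*(-1/34368) = 7/34368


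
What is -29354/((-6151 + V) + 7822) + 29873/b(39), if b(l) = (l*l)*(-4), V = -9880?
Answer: -66637721/49943556 ≈ -1.3343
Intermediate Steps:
b(l) = -4*l² (b(l) = l²*(-4) = -4*l²)
-29354/((-6151 + V) + 7822) + 29873/b(39) = -29354/((-6151 - 9880) + 7822) + 29873/((-4*39²)) = -29354/(-16031 + 7822) + 29873/((-4*1521)) = -29354/(-8209) + 29873/(-6084) = -29354*(-1/8209) + 29873*(-1/6084) = 29354/8209 - 29873/6084 = -66637721/49943556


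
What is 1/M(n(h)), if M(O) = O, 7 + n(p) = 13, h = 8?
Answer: 1/6 ≈ 0.16667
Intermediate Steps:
n(p) = 6 (n(p) = -7 + 13 = 6)
1/M(n(h)) = 1/6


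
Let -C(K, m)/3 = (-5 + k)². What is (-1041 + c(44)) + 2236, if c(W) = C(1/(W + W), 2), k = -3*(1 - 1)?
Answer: 1120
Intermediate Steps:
k = 0 (k = -3*0 = 0)
C(K, m) = -75 (C(K, m) = -3*(-5 + 0)² = -3*(-5)² = -3*25 = -75)
c(W) = -75
(-1041 + c(44)) + 2236 = (-1041 - 75) + 2236 = -1116 + 2236 = 1120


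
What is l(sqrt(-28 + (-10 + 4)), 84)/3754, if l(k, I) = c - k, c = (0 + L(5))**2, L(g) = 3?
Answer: 9/3754 - I*sqrt(34)/3754 ≈ 0.0023974 - 0.0015533*I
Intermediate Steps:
c = 9 (c = (0 + 3)**2 = 3**2 = 9)
l(k, I) = 9 - k
l(sqrt(-28 + (-10 + 4)), 84)/3754 = (9 - sqrt(-28 + (-10 + 4)))/3754 = (9 - sqrt(-28 - 6))*(1/3754) = (9 - sqrt(-34))*(1/3754) = (9 - I*sqrt(34))*(1/3754) = 9/3754 - I*sqrt(34)/3754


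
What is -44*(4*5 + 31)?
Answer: -2244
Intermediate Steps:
-44*(4*5 + 31) = -44*(20 + 31) = -44*51 = -2244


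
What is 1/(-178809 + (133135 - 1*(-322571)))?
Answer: 1/276897 ≈ 3.6115e-6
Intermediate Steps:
1/(-178809 + (133135 - 1*(-322571))) = 1/(-178809 + (133135 + 322571)) = 1/(-178809 + 455706) = 1/276897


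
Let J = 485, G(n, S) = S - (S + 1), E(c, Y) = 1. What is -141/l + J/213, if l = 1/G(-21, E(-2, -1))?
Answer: 30518/213 ≈ 143.28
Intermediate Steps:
G(n, S) = -1 (G(n, S) = S - (1 + S) = S + (-1 - S) = -1)
l = -1 (l = 1/(-1) = -1)
-141/l + J/213 = -141/(-1) + 485/213 = -141*(-1) + 485*(1/213) = 141 + 485/213 = 30518/213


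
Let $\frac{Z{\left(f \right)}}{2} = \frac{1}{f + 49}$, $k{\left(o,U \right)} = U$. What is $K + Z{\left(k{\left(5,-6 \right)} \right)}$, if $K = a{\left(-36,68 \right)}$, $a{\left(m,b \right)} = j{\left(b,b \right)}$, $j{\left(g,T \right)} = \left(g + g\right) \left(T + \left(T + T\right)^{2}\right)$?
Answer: $\frac{108562274}{43} \approx 2.5247 \cdot 10^{6}$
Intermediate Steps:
$j{\left(g,T \right)} = 2 g \left(T + 4 T^{2}\right)$ ($j{\left(g,T \right)} = 2 g \left(T + \left(2 T\right)^{2}\right) = 2 g \left(T + 4 T^{2}\right)$)
$a{\left(m,b \right)} = 2 b^{2} \left(1 + 4 b\right)$ ($a{\left(m,b \right)} = 2 b b \left(1 + 4 b\right) = 2 b^{2} \left(1 + 4 b\right)$)
$Z{\left(f \right)} = \frac{2}{49 + f}$ ($Z{\left(f \right)} = \frac{2}{f + 49} = \frac{2}{49 + f}$)
$K = 2524704$ ($K = 68^{2} \left(2 + 8 \cdot 68\right) = 4624 \left(2 + 544\right) = 4624 \cdot 546 = 2524704$)
$K + Z{\left(k{\left(5,-6 \right)} \right)} = 2524704 + \frac{2}{49 - 6} = 2524704 + \frac{2}{43} = \frac{108562274}{43}$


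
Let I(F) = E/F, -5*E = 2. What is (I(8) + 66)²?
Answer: 1739761/400 ≈ 4349.4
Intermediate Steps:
E = -⅖ (E = -⅕*2 = -⅖ ≈ -0.40000)
I(F) = -2/(5*F)
(I(8) + 66)² = (-⅖/8 + 66)² = (-⅖*⅛ + 66)² = (-1/20 + 66)² = (1319/20)² = 1739761/400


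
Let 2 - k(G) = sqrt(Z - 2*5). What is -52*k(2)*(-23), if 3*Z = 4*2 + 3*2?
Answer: 2392 - 4784*I*sqrt(3)/3 ≈ 2392.0 - 2762.0*I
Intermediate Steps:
Z = 14/3 (Z = (4*2 + 3*2)/3 = (8 + 6)/3 = (1/3)*14 = 14/3 ≈ 4.6667)
k(G) = 2 - 4*I*sqrt(3)/3 (k(G) = 2 - sqrt(14/3 - 2*5) = 2 - sqrt(14/3 - 10) = 2 - sqrt(-16/3) = 2 - 4*I*sqrt(3)/3)
-52*k(2)*(-23) = -52*(2 - 4*I*sqrt(3)/3)*(-23) = (-104 + 208*I*sqrt(3)/3)*(-23) = 2392 - 4784*I*sqrt(3)/3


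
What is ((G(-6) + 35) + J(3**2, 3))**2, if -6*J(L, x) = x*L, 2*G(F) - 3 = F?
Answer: 841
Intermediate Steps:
G(F) = 3/2 + F/2
J(L, x) = -L*x/6 (J(L, x) = -x*L/6 = -L*x/6)
((G(-6) + 35) + J(3**2, 3))**2 = (((3/2 + (1/2)*(-6)) + 35) - 1/6*3**2*3)**2 = (((3/2 - 3) + 35) - 1/6*9*3)**2 = ((-3/2 + 35) - 9/2)**2 = (67/2 - 9/2)**2 = 29**2 = 841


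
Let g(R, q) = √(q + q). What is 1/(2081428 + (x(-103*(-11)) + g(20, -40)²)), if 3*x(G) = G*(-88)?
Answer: 3/6144340 ≈ 4.8825e-7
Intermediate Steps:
g(R, q) = √2*√q (g(R, q) = √(2*q) = √2*√q)
x(G) = -88*G/3 (x(G) = (G*(-88))/3 = (-88*G)/3 = -88*G/3)
1/(2081428 + (x(-103*(-11)) + g(20, -40)²)) = 1/(2081428 + (-(-9064)*(-11)/3 + (√2*√(-40))²)) = 1/(2081428 + (-88/3*1133 + (√2*(2*I*√10))²)) = 1/(2081428 + (-99704/3 + (4*I*√5)²)) = 1/(2081428 + (-99704/3 - 80)) = 1/(2081428 - 99944/3) = 1/(6144340/3) = 3/6144340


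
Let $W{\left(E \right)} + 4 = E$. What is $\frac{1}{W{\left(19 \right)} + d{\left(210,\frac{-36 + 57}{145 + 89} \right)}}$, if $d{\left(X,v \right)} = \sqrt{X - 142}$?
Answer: $\frac{15}{157} - \frac{2 \sqrt{17}}{157} \approx 0.043018$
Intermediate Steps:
$W{\left(E \right)} = -4 + E$
$d{\left(X,v \right)} = \sqrt{-142 + X}$
$\frac{1}{W{\left(19 \right)} + d{\left(210,\frac{-36 + 57}{145 + 89} \right)}} = \frac{1}{\left(-4 + 19\right) + \sqrt{-142 + 210}} = \frac{1}{15 + \sqrt{68}} = \frac{1}{15 + 2 \sqrt{17}}$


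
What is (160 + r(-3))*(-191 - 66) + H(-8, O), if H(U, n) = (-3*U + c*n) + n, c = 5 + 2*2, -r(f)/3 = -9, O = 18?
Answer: -47855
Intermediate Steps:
r(f) = 27 (r(f) = -3*(-9) = 27)
c = 9 (c = 5 + 4 = 9)
H(U, n) = -3*U + 10*n (H(U, n) = (-3*U + 9*n) + n = -3*U + 10*n)
(160 + r(-3))*(-191 - 66) + H(-8, O) = (160 + 27)*(-191 - 66) + (-3*(-8) + 10*18) = 187*(-257) + (24 + 180) = -48059 + 204 = -47855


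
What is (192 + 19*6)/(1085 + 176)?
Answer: 306/1261 ≈ 0.24266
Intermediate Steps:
(192 + 19*6)/(1085 + 176) = (192 + 114)/1261 = (1/1261)*306 = 306/1261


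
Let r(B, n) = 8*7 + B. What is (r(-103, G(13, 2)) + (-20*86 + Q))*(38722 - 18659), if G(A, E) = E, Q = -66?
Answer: -36775479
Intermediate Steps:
r(B, n) = 56 + B
(r(-103, G(13, 2)) + (-20*86 + Q))*(38722 - 18659) = ((56 - 103) + (-20*86 - 66))*(38722 - 18659) = (-47 + (-1720 - 66))*20063 = (-47 - 1786)*20063 = -1833*20063 = -36775479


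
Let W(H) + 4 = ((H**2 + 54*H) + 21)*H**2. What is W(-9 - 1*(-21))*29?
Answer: 3394972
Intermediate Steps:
W(H) = -4 + H**2*(21 + H**2 + 54*H) (W(H) = -4 + ((H**2 + 54*H) + 21)*H**2 = -4 + (21 + H**2 + 54*H)*H**2 = -4 + H**2*(21 + H**2 + 54*H))
W(-9 - 1*(-21))*29 = (-4 + (-9 - 1*(-21))**4 + 21*(-9 - 1*(-21))**2 + 54*(-9 - 1*(-21))**3)*29 = (-4 + (-9 + 21)**4 + 21*(-9 + 21)**2 + 54*(-9 + 21)**3)*29 = (-4 + 12**4 + 21*12**2 + 54*12**3)*29 = (-4 + 20736 + 21*144 + 54*1728)*29 = (-4 + 20736 + 3024 + 93312)*29 = 117068*29 = 3394972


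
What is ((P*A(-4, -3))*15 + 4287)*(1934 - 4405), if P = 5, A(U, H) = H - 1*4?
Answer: -9295902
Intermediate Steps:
A(U, H) = -4 + H (A(U, H) = H - 4 = -4 + H)
((P*A(-4, -3))*15 + 4287)*(1934 - 4405) = ((5*(-4 - 3))*15 + 4287)*(1934 - 4405) = ((5*(-7))*15 + 4287)*(-2471) = (-35*15 + 4287)*(-2471) = (-525 + 4287)*(-2471) = 3762*(-2471) = -9295902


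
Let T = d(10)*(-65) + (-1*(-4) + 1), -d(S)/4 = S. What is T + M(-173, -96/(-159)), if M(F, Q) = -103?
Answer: 2502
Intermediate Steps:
d(S) = -4*S
T = 2605 (T = -4*10*(-65) + (-1*(-4) + 1) = -40*(-65) + (4 + 1) = 2600 + 5 = 2605)
T + M(-173, -96/(-159)) = 2605 - 103 = 2502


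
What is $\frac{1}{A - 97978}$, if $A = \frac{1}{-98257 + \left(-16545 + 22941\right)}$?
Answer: $- \frac{91861}{9000357059} \approx -1.0206 \cdot 10^{-5}$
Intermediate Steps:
$A = - \frac{1}{91861}$ ($A = \frac{1}{-98257 + 6396} = \frac{1}{-91861} = - \frac{1}{91861} \approx -1.0886 \cdot 10^{-5}$)
$\frac{1}{A - 97978} = \frac{1}{- \frac{1}{91861} - 97978} = \frac{1}{- \frac{9000357059}{91861}} = - \frac{91861}{9000357059}$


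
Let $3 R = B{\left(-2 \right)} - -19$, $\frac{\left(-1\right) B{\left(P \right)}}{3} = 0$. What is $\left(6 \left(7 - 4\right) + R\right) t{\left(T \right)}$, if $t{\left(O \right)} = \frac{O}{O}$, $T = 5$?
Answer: $\frac{73}{3} \approx 24.333$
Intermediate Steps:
$B{\left(P \right)} = 0$ ($B{\left(P \right)} = \left(-3\right) 0 = 0$)
$t{\left(O \right)} = 1$
$R = \frac{19}{3}$ ($R = \frac{0 - -19}{3} = \frac{0 + 19}{3} = \frac{1}{3} \cdot 19 = \frac{19}{3} \approx 6.3333$)
$\left(6 \left(7 - 4\right) + R\right) t{\left(T \right)} = \left(6 \left(7 - 4\right) + \frac{19}{3}\right) 1 = \left(6 \cdot 3 + \frac{19}{3}\right) 1 = \left(18 + \frac{19}{3}\right) 1 = \frac{73}{3} \cdot 1 = \frac{73}{3}$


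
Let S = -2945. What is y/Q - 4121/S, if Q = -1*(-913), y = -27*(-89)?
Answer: 10839308/2688785 ≈ 4.0313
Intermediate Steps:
y = 2403
Q = 913
y/Q - 4121/S = 2403/913 - 4121/(-2945) = 2403*(1/913) - 4121*(-1/2945) = 2403/913 + 4121/2945 = 10839308/2688785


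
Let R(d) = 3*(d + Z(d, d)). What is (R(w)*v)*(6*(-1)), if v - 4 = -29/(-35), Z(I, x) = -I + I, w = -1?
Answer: 3042/35 ≈ 86.914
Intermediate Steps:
Z(I, x) = 0
R(d) = 3*d (R(d) = 3*(d + 0) = 3*d)
v = 169/35 (v = 4 - 29/(-35) = 4 - 29*(-1/35) = 4 + 29/35 = 169/35 ≈ 4.8286)
(R(w)*v)*(6*(-1)) = ((3*(-1))*(169/35))*(6*(-1)) = -3*169/35*(-6) = -507/35*(-6) = 3042/35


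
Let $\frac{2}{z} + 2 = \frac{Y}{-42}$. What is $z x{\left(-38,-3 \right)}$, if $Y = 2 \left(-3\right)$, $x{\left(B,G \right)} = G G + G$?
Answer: $- \frac{84}{13} \approx -6.4615$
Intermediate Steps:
$x{\left(B,G \right)} = G + G^{2}$ ($x{\left(B,G \right)} = G^{2} + G = G + G^{2}$)
$Y = -6$
$z = - \frac{14}{13}$ ($z = \frac{2}{-2 - \frac{6}{-42}} = \frac{2}{-2 - - \frac{1}{7}} = \frac{2}{-2 + \frac{1}{7}} = \frac{2}{- \frac{13}{7}} = 2 \left(- \frac{7}{13}\right) = - \frac{14}{13} \approx -1.0769$)
$z x{\left(-38,-3 \right)} = - \frac{14 \left(- 3 \left(1 - 3\right)\right)}{13} = - \frac{14 \left(\left(-3\right) \left(-2\right)\right)}{13} = \left(- \frac{14}{13}\right) 6 = - \frac{84}{13}$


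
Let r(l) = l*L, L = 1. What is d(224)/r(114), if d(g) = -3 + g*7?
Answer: 1565/114 ≈ 13.728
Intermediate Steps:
d(g) = -3 + 7*g
r(l) = l (r(l) = l*1 = l)
d(224)/r(114) = (-3 + 7*224)/114 = (-3 + 1568)*(1/114) = 1565*(1/114) = 1565/114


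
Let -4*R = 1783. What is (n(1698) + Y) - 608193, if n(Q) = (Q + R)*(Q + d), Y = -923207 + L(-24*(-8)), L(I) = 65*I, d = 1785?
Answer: 11370667/4 ≈ 2.8427e+6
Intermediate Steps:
R = -1783/4 (R = -1/4*1783 = -1783/4 ≈ -445.75)
Y = -910727 (Y = -923207 + 65*(-24*(-8)) = -923207 + 65*192 = -923207 + 12480 = -910727)
n(Q) = (1785 + Q)*(-1783/4 + Q) (n(Q) = (Q - 1783/4)*(Q + 1785) = (-1783/4 + Q)*(1785 + Q) = (1785 + Q)*(-1783/4 + Q))
(n(1698) + Y) - 608193 = ((-3182655/4 + 1698**2 + (5357/4)*1698) - 910727) - 608193 = ((-3182655/4 + 2883204 + 4548093/2) - 910727) - 608193 = (17446347/4 - 910727) - 608193 = 13803439/4 - 608193 = 11370667/4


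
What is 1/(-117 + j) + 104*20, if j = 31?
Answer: 178879/86 ≈ 2080.0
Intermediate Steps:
1/(-117 + j) + 104*20 = 1/(-117 + 31) + 104*20 = 1/(-86) + 2080 = -1/86 + 2080 = 178879/86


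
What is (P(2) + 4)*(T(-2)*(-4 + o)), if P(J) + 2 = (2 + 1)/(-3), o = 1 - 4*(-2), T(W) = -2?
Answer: -10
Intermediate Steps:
o = 9 (o = 1 + 8 = 9)
P(J) = -3 (P(J) = -2 + (2 + 1)/(-3) = -2 + 3*(-⅓) = -2 - 1 = -3)
(P(2) + 4)*(T(-2)*(-4 + o)) = (-3 + 4)*(-2*(-4 + 9)) = 1*(-2*5) = 1*(-10) = -10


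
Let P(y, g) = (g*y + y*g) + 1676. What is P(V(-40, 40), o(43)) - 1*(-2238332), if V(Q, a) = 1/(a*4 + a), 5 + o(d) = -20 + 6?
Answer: 224000781/100 ≈ 2.2400e+6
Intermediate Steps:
o(d) = -19 (o(d) = -5 + (-20 + 6) = -5 - 14 = -19)
V(Q, a) = 1/(5*a) (V(Q, a) = 1/(4*a + a) = 1/(5*a))
P(y, g) = 1676 + 2*g*y (P(y, g) = (g*y + g*y) + 1676 = 2*g*y + 1676 = 1676 + 2*g*y)
P(V(-40, 40), o(43)) - 1*(-2238332) = (1676 + 2*(-19)*((⅕)/40)) - 1*(-2238332) = (1676 + 2*(-19)*((⅕)*(1/40))) + 2238332 = (1676 + 2*(-19)*(1/200)) + 2238332 = (1676 - 19/100) + 2238332 = 167581/100 + 2238332 = 224000781/100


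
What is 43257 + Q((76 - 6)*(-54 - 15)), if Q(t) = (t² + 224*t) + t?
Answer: 22285407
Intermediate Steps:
Q(t) = t² + 225*t
43257 + Q((76 - 6)*(-54 - 15)) = 43257 + ((76 - 6)*(-54 - 15))*(225 + (76 - 6)*(-54 - 15)) = 43257 + (70*(-69))*(225 + 70*(-69)) = 43257 - 4830*(225 - 4830) = 43257 - 4830*(-4605) = 43257 + 22242150 = 22285407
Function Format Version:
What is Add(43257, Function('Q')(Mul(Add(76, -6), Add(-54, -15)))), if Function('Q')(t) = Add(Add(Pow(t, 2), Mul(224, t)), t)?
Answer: 22285407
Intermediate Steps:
Function('Q')(t) = Add(Pow(t, 2), Mul(225, t))
Add(43257, Function('Q')(Mul(Add(76, -6), Add(-54, -15)))) = Add(43257, Mul(Mul(Add(76, -6), Add(-54, -15)), Add(225, Mul(Add(76, -6), Add(-54, -15))))) = Add(43257, Mul(Mul(70, -69), Add(225, Mul(70, -69)))) = Add(43257, Mul(-4830, Add(225, -4830))) = Add(43257, Mul(-4830, -4605)) = Add(43257, 22242150) = 22285407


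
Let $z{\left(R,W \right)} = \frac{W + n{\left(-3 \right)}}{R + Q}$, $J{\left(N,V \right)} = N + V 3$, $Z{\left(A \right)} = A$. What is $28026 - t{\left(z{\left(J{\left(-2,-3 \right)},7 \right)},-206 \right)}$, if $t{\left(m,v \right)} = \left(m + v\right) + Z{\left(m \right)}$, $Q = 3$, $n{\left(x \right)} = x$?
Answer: $28233$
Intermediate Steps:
$J{\left(N,V \right)} = N + 3 V$
$z{\left(R,W \right)} = \frac{-3 + W}{3 + R}$ ($z{\left(R,W \right)} = \frac{W - 3}{R + 3} = \frac{-3 + W}{3 + R}$)
$t{\left(m,v \right)} = v + 2 m$ ($t{\left(m,v \right)} = \left(m + v\right) + m = v + 2 m$)
$28026 - t{\left(z{\left(J{\left(-2,-3 \right)},7 \right)},-206 \right)} = 28026 - \left(-206 + 2 \frac{-3 + 7}{3 + \left(-2 + 3 \left(-3\right)\right)}\right) = 28026 - \left(-206 + 2 \frac{1}{3 - 11} \cdot 4\right) = 28026 - \left(-206 + 2 \frac{1}{-8} \cdot 4\right) = 28026 - \left(-206 + 2 \left(\left(- \frac{1}{8}\right) 4\right)\right) = 28026 - \left(-206 + 2 \left(- \frac{1}{2}\right)\right) = 28026 - \left(-206 - 1\right) = 28026 - -207 = 28026 + 207 = 28233$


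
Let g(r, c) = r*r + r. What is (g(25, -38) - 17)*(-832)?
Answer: -526656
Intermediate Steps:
g(r, c) = r + r² (g(r, c) = r² + r = r + r²)
(g(25, -38) - 17)*(-832) = (25*(1 + 25) - 17)*(-832) = (25*26 - 17)*(-832) = (650 - 17)*(-832) = 633*(-832) = -526656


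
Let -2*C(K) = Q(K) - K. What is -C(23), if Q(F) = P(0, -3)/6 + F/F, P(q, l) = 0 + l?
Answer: -45/4 ≈ -11.250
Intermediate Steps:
P(q, l) = l
Q(F) = ½ (Q(F) = -3/6 + F/F = -3*⅙ + 1 = -½ + 1 = ½)
C(K) = -¼ + K/2 (C(K) = -(½ - K)/2 = -¼ + K/2)
-C(23) = -(-¼ + (½)*23) = -(-¼ + 23/2) = -1*45/4 = -45/4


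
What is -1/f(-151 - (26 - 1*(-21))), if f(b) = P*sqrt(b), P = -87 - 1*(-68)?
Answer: -I*sqrt(22)/1254 ≈ -0.0037404*I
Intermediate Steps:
P = -19 (P = -87 + 68 = -19)
f(b) = -19*sqrt(b)
-1/f(-151 - (26 - 1*(-21))) = -1/((-19*sqrt(-151 - (26 - 1*(-21))))) = -1/((-19*sqrt(-151 - (26 + 21)))) = -1/((-19*sqrt(-151 - 1*47))) = -1/((-19*sqrt(-151 - 47))) = -1/((-57*I*sqrt(22))) = -I*sqrt(22)/1254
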